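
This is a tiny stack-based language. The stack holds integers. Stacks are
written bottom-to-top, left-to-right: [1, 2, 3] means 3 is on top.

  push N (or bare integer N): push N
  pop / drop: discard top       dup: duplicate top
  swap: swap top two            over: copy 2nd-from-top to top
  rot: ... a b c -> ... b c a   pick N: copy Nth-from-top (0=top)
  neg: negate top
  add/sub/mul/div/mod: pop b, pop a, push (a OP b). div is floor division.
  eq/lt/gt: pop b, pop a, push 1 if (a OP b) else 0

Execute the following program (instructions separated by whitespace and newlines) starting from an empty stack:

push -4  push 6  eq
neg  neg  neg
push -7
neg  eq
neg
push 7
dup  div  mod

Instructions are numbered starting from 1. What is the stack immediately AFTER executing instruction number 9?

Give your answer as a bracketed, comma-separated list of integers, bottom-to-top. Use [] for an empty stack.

Step 1 ('push -4'): [-4]
Step 2 ('push 6'): [-4, 6]
Step 3 ('eq'): [0]
Step 4 ('neg'): [0]
Step 5 ('neg'): [0]
Step 6 ('neg'): [0]
Step 7 ('push -7'): [0, -7]
Step 8 ('neg'): [0, 7]
Step 9 ('eq'): [0]

Answer: [0]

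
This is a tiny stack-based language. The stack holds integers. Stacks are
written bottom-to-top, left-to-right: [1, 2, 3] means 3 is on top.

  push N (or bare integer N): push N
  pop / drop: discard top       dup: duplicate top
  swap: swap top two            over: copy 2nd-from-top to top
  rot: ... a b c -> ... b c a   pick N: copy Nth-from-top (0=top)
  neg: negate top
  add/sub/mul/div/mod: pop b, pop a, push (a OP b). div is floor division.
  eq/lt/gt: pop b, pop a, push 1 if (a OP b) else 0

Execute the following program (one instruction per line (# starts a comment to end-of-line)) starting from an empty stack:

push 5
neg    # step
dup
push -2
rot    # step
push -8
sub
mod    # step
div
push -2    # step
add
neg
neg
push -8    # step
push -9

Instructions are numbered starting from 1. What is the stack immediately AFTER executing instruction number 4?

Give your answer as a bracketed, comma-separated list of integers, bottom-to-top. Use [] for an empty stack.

Answer: [-5, -5, -2]

Derivation:
Step 1 ('push 5'): [5]
Step 2 ('neg'): [-5]
Step 3 ('dup'): [-5, -5]
Step 4 ('push -2'): [-5, -5, -2]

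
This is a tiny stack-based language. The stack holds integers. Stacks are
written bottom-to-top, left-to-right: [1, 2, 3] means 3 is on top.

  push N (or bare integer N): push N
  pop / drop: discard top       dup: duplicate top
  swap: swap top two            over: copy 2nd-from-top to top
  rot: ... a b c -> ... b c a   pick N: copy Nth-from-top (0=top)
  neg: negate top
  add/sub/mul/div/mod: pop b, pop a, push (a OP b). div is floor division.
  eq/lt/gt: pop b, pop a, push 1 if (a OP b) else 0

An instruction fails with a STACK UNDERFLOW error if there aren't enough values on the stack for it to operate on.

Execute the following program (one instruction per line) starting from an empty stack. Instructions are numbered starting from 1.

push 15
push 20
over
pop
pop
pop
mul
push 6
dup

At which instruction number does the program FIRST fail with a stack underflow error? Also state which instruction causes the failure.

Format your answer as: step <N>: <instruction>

Step 1 ('push 15'): stack = [15], depth = 1
Step 2 ('push 20'): stack = [15, 20], depth = 2
Step 3 ('over'): stack = [15, 20, 15], depth = 3
Step 4 ('pop'): stack = [15, 20], depth = 2
Step 5 ('pop'): stack = [15], depth = 1
Step 6 ('pop'): stack = [], depth = 0
Step 7 ('mul'): needs 2 value(s) but depth is 0 — STACK UNDERFLOW

Answer: step 7: mul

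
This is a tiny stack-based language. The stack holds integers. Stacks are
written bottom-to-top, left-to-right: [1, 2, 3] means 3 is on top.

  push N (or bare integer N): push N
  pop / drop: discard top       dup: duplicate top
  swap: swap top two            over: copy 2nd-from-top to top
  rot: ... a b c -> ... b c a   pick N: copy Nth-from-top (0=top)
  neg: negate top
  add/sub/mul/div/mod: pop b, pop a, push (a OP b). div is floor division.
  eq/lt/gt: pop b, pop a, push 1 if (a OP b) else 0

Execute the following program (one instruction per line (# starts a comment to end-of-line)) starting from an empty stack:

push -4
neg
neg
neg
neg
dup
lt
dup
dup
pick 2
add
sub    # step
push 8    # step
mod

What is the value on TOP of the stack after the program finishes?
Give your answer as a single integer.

Answer: 0

Derivation:
After 'push -4': [-4]
After 'neg': [4]
After 'neg': [-4]
After 'neg': [4]
After 'neg': [-4]
After 'dup': [-4, -4]
After 'lt': [0]
After 'dup': [0, 0]
After 'dup': [0, 0, 0]
After 'pick 2': [0, 0, 0, 0]
After 'add': [0, 0, 0]
After 'sub': [0, 0]
After 'push 8': [0, 0, 8]
After 'mod': [0, 0]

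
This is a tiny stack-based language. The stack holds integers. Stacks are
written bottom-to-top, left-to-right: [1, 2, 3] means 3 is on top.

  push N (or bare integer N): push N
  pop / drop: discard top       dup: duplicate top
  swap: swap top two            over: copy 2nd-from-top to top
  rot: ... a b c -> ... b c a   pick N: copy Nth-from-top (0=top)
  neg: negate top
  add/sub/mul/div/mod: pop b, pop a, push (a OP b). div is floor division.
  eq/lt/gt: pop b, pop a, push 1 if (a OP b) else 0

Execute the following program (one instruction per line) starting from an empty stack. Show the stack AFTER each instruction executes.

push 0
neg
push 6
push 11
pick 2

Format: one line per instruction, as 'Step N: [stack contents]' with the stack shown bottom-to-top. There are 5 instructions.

Step 1: [0]
Step 2: [0]
Step 3: [0, 6]
Step 4: [0, 6, 11]
Step 5: [0, 6, 11, 0]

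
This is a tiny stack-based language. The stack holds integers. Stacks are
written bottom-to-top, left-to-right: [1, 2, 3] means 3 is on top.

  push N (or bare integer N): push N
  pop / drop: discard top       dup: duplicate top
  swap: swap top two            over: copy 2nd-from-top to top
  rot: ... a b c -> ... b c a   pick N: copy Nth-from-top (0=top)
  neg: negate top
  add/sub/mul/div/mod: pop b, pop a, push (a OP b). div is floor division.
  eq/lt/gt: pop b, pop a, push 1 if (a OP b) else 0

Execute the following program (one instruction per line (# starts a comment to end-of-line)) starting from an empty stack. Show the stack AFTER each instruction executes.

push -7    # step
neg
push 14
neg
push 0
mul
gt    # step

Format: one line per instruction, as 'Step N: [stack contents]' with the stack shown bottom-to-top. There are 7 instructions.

Step 1: [-7]
Step 2: [7]
Step 3: [7, 14]
Step 4: [7, -14]
Step 5: [7, -14, 0]
Step 6: [7, 0]
Step 7: [1]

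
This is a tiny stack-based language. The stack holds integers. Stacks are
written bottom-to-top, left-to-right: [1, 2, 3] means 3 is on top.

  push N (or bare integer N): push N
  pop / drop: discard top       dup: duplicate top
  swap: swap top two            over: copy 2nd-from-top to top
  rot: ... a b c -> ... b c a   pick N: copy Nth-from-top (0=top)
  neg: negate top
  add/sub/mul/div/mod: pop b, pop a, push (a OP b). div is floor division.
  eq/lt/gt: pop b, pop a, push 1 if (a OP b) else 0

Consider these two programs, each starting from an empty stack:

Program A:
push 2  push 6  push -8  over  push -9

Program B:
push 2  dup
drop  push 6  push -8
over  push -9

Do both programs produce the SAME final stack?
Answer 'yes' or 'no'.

Program A trace:
  After 'push 2': [2]
  After 'push 6': [2, 6]
  After 'push -8': [2, 6, -8]
  After 'over': [2, 6, -8, 6]
  After 'push -9': [2, 6, -8, 6, -9]
Program A final stack: [2, 6, -8, 6, -9]

Program B trace:
  After 'push 2': [2]
  After 'dup': [2, 2]
  After 'drop': [2]
  After 'push 6': [2, 6]
  After 'push -8': [2, 6, -8]
  After 'over': [2, 6, -8, 6]
  After 'push -9': [2, 6, -8, 6, -9]
Program B final stack: [2, 6, -8, 6, -9]
Same: yes

Answer: yes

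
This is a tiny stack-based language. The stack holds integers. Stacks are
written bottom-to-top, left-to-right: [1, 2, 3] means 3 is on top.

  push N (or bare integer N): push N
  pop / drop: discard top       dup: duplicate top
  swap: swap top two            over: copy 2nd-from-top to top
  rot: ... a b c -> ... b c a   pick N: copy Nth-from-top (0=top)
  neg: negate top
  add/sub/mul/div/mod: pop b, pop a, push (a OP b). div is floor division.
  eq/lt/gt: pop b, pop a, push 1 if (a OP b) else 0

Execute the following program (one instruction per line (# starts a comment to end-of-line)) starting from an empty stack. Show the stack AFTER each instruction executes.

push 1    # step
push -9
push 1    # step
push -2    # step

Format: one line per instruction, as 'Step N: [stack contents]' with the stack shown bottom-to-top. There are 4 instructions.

Step 1: [1]
Step 2: [1, -9]
Step 3: [1, -9, 1]
Step 4: [1, -9, 1, -2]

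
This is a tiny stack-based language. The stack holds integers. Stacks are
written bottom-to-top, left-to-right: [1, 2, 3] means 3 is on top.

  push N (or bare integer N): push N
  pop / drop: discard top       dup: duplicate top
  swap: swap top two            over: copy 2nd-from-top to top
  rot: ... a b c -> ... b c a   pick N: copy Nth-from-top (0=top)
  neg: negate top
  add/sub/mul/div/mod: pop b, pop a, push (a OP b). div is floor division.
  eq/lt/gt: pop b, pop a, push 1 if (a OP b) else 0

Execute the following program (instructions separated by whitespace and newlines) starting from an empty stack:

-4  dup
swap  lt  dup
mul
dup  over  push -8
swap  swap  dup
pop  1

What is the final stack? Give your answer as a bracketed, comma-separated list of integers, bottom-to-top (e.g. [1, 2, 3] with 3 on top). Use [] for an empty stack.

Answer: [0, 0, 0, -8, 1]

Derivation:
After 'push -4': [-4]
After 'dup': [-4, -4]
After 'swap': [-4, -4]
After 'lt': [0]
After 'dup': [0, 0]
After 'mul': [0]
After 'dup': [0, 0]
After 'over': [0, 0, 0]
After 'push -8': [0, 0, 0, -8]
After 'swap': [0, 0, -8, 0]
After 'swap': [0, 0, 0, -8]
After 'dup': [0, 0, 0, -8, -8]
After 'pop': [0, 0, 0, -8]
After 'push 1': [0, 0, 0, -8, 1]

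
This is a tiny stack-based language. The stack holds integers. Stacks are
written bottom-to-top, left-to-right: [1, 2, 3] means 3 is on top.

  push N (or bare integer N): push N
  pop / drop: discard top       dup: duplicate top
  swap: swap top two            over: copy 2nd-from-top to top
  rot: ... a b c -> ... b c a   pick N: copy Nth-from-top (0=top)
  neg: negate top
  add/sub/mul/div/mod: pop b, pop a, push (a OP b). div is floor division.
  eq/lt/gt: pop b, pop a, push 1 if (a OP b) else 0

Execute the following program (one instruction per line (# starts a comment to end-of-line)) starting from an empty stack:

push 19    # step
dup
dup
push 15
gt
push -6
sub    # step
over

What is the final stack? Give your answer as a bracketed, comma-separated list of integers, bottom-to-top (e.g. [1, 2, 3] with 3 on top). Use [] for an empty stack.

Answer: [19, 19, 7, 19]

Derivation:
After 'push 19': [19]
After 'dup': [19, 19]
After 'dup': [19, 19, 19]
After 'push 15': [19, 19, 19, 15]
After 'gt': [19, 19, 1]
After 'push -6': [19, 19, 1, -6]
After 'sub': [19, 19, 7]
After 'over': [19, 19, 7, 19]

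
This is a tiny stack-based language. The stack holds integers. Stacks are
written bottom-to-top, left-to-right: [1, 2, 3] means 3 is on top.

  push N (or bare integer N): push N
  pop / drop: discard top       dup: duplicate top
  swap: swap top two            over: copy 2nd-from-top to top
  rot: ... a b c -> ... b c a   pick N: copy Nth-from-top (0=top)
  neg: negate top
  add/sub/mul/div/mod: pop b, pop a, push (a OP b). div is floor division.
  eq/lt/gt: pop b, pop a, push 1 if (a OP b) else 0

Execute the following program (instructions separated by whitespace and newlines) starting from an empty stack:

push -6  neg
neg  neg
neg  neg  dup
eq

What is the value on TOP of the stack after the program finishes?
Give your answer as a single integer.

After 'push -6': [-6]
After 'neg': [6]
After 'neg': [-6]
After 'neg': [6]
After 'neg': [-6]
After 'neg': [6]
After 'dup': [6, 6]
After 'eq': [1]

Answer: 1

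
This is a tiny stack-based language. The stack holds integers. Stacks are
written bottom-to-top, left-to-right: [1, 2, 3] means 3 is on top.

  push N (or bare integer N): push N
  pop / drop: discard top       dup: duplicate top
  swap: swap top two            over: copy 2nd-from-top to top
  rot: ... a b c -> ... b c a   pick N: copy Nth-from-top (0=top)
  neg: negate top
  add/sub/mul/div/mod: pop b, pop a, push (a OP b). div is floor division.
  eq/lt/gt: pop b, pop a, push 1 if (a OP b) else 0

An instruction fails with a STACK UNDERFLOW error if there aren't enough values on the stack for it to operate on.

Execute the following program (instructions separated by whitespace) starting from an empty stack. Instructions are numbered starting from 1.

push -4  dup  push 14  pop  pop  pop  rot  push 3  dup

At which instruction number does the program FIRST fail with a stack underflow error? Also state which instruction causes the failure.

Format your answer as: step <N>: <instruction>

Answer: step 7: rot

Derivation:
Step 1 ('push -4'): stack = [-4], depth = 1
Step 2 ('dup'): stack = [-4, -4], depth = 2
Step 3 ('push 14'): stack = [-4, -4, 14], depth = 3
Step 4 ('pop'): stack = [-4, -4], depth = 2
Step 5 ('pop'): stack = [-4], depth = 1
Step 6 ('pop'): stack = [], depth = 0
Step 7 ('rot'): needs 3 value(s) but depth is 0 — STACK UNDERFLOW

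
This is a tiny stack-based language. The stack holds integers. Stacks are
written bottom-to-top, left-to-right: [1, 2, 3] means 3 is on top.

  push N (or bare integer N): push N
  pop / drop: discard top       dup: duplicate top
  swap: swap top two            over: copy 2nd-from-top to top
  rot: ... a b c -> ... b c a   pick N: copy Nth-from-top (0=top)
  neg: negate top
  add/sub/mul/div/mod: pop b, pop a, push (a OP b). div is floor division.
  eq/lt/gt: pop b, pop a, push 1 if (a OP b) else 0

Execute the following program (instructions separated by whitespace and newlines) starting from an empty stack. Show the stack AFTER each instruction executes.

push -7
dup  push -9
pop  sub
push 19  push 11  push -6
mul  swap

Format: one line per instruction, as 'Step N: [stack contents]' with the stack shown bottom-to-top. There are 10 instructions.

Step 1: [-7]
Step 2: [-7, -7]
Step 3: [-7, -7, -9]
Step 4: [-7, -7]
Step 5: [0]
Step 6: [0, 19]
Step 7: [0, 19, 11]
Step 8: [0, 19, 11, -6]
Step 9: [0, 19, -66]
Step 10: [0, -66, 19]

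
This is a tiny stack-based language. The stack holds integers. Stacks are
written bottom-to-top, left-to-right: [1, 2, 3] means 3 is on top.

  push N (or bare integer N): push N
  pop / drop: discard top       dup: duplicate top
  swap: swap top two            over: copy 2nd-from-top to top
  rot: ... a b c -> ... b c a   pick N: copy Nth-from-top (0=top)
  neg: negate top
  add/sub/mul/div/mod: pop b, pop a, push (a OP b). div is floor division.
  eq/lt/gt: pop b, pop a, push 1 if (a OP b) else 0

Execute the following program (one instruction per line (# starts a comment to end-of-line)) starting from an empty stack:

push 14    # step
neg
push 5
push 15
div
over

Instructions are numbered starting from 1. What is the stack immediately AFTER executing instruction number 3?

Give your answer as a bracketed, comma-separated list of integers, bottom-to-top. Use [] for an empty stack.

Step 1 ('push 14'): [14]
Step 2 ('neg'): [-14]
Step 3 ('push 5'): [-14, 5]

Answer: [-14, 5]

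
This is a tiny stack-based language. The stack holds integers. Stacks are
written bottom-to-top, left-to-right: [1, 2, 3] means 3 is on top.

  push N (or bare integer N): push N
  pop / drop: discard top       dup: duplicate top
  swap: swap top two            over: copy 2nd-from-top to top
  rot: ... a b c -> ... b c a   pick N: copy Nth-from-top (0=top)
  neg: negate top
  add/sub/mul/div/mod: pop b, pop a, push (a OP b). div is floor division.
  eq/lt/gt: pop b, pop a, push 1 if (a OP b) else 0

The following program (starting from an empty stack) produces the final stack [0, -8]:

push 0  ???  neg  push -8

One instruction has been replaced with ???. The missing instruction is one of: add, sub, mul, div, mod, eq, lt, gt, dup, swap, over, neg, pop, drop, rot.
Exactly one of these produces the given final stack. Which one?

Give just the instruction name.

Stack before ???: [0]
Stack after ???:  [0]
The instruction that transforms [0] -> [0] is: neg

Answer: neg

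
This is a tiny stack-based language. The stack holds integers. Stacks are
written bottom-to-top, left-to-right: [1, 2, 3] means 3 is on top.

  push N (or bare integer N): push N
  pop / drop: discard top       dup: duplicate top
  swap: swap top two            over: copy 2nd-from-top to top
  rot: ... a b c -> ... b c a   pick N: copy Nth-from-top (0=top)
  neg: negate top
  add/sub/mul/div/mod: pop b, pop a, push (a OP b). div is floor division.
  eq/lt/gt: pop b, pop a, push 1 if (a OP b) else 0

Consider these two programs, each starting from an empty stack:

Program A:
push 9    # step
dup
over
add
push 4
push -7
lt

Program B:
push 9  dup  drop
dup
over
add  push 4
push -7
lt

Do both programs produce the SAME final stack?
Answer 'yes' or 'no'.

Program A trace:
  After 'push 9': [9]
  After 'dup': [9, 9]
  After 'over': [9, 9, 9]
  After 'add': [9, 18]
  After 'push 4': [9, 18, 4]
  After 'push -7': [9, 18, 4, -7]
  After 'lt': [9, 18, 0]
Program A final stack: [9, 18, 0]

Program B trace:
  After 'push 9': [9]
  After 'dup': [9, 9]
  After 'drop': [9]
  After 'dup': [9, 9]
  After 'over': [9, 9, 9]
  After 'add': [9, 18]
  After 'push 4': [9, 18, 4]
  After 'push -7': [9, 18, 4, -7]
  After 'lt': [9, 18, 0]
Program B final stack: [9, 18, 0]
Same: yes

Answer: yes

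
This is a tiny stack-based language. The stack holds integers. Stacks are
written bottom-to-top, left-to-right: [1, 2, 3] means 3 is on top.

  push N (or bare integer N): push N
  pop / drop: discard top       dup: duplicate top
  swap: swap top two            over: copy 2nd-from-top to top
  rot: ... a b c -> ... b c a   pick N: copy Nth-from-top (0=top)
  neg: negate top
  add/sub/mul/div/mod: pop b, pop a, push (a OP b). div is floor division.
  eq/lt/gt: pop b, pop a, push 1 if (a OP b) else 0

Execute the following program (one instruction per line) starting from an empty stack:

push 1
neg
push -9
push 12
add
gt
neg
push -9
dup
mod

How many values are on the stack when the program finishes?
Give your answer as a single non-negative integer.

After 'push 1': stack = [1] (depth 1)
After 'neg': stack = [-1] (depth 1)
After 'push -9': stack = [-1, -9] (depth 2)
After 'push 12': stack = [-1, -9, 12] (depth 3)
After 'add': stack = [-1, 3] (depth 2)
After 'gt': stack = [0] (depth 1)
After 'neg': stack = [0] (depth 1)
After 'push -9': stack = [0, -9] (depth 2)
After 'dup': stack = [0, -9, -9] (depth 3)
After 'mod': stack = [0, 0] (depth 2)

Answer: 2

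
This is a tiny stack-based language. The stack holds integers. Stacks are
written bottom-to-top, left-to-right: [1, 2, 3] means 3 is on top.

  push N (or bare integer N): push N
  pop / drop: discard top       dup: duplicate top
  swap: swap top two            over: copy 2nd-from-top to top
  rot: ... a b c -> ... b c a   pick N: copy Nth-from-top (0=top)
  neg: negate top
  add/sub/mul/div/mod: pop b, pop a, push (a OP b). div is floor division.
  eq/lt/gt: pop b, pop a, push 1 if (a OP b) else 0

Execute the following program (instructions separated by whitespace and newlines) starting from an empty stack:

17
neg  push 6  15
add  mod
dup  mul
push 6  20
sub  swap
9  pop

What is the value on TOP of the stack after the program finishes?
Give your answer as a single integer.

After 'push 17': [17]
After 'neg': [-17]
After 'push 6': [-17, 6]
After 'push 15': [-17, 6, 15]
After 'add': [-17, 21]
After 'mod': [4]
After 'dup': [4, 4]
After 'mul': [16]
After 'push 6': [16, 6]
After 'push 20': [16, 6, 20]
After 'sub': [16, -14]
After 'swap': [-14, 16]
After 'push 9': [-14, 16, 9]
After 'pop': [-14, 16]

Answer: 16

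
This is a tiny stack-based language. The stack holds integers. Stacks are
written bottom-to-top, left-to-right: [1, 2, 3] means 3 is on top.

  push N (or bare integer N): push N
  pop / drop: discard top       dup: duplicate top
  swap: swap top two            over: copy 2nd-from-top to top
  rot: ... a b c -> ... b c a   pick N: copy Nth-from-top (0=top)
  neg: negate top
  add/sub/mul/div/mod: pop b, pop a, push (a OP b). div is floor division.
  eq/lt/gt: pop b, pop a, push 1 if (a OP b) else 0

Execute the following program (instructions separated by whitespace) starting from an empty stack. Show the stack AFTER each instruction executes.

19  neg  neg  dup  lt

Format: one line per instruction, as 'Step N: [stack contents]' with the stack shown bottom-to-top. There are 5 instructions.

Step 1: [19]
Step 2: [-19]
Step 3: [19]
Step 4: [19, 19]
Step 5: [0]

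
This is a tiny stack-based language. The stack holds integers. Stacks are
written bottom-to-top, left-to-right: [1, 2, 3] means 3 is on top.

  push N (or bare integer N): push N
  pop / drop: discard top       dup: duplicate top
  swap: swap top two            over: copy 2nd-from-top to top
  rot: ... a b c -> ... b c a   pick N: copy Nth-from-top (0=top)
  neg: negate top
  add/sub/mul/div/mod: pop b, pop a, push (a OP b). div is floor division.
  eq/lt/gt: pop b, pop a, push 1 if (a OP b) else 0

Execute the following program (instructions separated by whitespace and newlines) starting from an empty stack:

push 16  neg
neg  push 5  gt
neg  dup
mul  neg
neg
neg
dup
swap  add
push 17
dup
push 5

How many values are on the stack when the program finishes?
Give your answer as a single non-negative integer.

After 'push 16': stack = [16] (depth 1)
After 'neg': stack = [-16] (depth 1)
After 'neg': stack = [16] (depth 1)
After 'push 5': stack = [16, 5] (depth 2)
After 'gt': stack = [1] (depth 1)
After 'neg': stack = [-1] (depth 1)
After 'dup': stack = [-1, -1] (depth 2)
After 'mul': stack = [1] (depth 1)
After 'neg': stack = [-1] (depth 1)
After 'neg': stack = [1] (depth 1)
After 'neg': stack = [-1] (depth 1)
After 'dup': stack = [-1, -1] (depth 2)
After 'swap': stack = [-1, -1] (depth 2)
After 'add': stack = [-2] (depth 1)
After 'push 17': stack = [-2, 17] (depth 2)
After 'dup': stack = [-2, 17, 17] (depth 3)
After 'push 5': stack = [-2, 17, 17, 5] (depth 4)

Answer: 4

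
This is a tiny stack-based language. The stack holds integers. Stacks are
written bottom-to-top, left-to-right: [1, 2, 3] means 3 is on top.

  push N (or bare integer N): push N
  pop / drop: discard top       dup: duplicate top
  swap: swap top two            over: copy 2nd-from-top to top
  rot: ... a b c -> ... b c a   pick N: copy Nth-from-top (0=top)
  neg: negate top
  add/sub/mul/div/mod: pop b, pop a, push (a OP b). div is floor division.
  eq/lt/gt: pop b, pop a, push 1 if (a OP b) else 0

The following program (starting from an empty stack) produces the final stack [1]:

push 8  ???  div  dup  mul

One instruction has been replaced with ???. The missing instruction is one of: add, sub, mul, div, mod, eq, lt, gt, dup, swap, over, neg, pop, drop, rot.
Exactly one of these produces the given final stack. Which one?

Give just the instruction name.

Answer: dup

Derivation:
Stack before ???: [8]
Stack after ???:  [8, 8]
The instruction that transforms [8] -> [8, 8] is: dup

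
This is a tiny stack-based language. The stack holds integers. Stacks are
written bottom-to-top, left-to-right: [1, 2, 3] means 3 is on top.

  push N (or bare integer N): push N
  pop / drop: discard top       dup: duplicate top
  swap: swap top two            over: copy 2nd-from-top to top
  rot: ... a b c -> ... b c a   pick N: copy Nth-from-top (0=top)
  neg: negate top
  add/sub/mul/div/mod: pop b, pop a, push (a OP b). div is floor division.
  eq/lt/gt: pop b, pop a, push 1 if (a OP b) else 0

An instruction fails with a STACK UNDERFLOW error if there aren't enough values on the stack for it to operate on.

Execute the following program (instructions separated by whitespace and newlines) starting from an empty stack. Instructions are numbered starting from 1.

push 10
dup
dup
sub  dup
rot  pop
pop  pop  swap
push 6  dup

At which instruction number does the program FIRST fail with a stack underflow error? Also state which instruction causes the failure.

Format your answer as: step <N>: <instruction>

Answer: step 10: swap

Derivation:
Step 1 ('push 10'): stack = [10], depth = 1
Step 2 ('dup'): stack = [10, 10], depth = 2
Step 3 ('dup'): stack = [10, 10, 10], depth = 3
Step 4 ('sub'): stack = [10, 0], depth = 2
Step 5 ('dup'): stack = [10, 0, 0], depth = 3
Step 6 ('rot'): stack = [0, 0, 10], depth = 3
Step 7 ('pop'): stack = [0, 0], depth = 2
Step 8 ('pop'): stack = [0], depth = 1
Step 9 ('pop'): stack = [], depth = 0
Step 10 ('swap'): needs 2 value(s) but depth is 0 — STACK UNDERFLOW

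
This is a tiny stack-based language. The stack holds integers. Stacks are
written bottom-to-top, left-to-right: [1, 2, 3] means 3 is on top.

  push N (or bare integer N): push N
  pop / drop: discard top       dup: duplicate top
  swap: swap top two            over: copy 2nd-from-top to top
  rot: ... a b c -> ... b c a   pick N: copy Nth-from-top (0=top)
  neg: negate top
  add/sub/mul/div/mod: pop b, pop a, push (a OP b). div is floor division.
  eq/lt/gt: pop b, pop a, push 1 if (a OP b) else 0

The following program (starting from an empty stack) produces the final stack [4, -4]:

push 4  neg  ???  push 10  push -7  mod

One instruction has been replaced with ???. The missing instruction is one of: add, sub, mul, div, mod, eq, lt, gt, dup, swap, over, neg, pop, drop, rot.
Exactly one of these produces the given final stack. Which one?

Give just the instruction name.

Stack before ???: [-4]
Stack after ???:  [4]
The instruction that transforms [-4] -> [4] is: neg

Answer: neg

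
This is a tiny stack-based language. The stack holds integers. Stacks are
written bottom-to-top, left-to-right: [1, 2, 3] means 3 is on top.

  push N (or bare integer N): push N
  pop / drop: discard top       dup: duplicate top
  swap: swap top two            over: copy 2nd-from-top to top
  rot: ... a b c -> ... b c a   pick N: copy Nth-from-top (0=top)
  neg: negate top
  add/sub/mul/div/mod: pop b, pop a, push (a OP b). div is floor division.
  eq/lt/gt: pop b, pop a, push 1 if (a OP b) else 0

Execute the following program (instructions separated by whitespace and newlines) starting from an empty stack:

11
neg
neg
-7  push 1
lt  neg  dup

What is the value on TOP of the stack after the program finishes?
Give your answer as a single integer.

After 'push 11': [11]
After 'neg': [-11]
After 'neg': [11]
After 'push -7': [11, -7]
After 'push 1': [11, -7, 1]
After 'lt': [11, 1]
After 'neg': [11, -1]
After 'dup': [11, -1, -1]

Answer: -1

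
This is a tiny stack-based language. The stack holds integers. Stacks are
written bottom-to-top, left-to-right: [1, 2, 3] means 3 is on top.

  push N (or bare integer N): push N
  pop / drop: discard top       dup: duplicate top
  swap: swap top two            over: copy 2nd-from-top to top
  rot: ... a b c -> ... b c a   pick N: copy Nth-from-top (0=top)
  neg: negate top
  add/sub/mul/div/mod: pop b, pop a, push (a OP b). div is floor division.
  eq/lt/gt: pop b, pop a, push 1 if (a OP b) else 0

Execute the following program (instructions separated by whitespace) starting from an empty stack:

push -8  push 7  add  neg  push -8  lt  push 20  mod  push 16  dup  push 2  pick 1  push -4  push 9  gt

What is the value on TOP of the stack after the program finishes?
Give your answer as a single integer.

After 'push -8': [-8]
After 'push 7': [-8, 7]
After 'add': [-1]
After 'neg': [1]
After 'push -8': [1, -8]
After 'lt': [0]
After 'push 20': [0, 20]
After 'mod': [0]
After 'push 16': [0, 16]
After 'dup': [0, 16, 16]
After 'push 2': [0, 16, 16, 2]
After 'pick 1': [0, 16, 16, 2, 16]
After 'push -4': [0, 16, 16, 2, 16, -4]
After 'push 9': [0, 16, 16, 2, 16, -4, 9]
After 'gt': [0, 16, 16, 2, 16, 0]

Answer: 0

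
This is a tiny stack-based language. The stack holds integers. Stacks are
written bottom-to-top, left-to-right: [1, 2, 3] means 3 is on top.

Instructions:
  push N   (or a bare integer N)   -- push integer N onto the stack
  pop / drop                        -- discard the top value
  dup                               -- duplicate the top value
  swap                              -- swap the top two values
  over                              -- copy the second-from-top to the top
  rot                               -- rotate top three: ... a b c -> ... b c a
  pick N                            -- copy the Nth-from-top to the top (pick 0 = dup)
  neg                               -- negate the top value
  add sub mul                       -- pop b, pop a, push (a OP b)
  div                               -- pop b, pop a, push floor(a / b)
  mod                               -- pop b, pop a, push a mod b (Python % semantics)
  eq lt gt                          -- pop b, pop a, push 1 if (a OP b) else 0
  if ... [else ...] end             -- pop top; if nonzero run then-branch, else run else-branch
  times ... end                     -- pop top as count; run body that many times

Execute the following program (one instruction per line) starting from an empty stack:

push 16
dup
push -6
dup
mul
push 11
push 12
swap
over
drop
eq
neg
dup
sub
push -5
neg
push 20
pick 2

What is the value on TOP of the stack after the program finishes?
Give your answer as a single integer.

After 'push 16': [16]
After 'dup': [16, 16]
After 'push -6': [16, 16, -6]
After 'dup': [16, 16, -6, -6]
After 'mul': [16, 16, 36]
After 'push 11': [16, 16, 36, 11]
After 'push 12': [16, 16, 36, 11, 12]
After 'swap': [16, 16, 36, 12, 11]
After 'over': [16, 16, 36, 12, 11, 12]
After 'drop': [16, 16, 36, 12, 11]
After 'eq': [16, 16, 36, 0]
After 'neg': [16, 16, 36, 0]
After 'dup': [16, 16, 36, 0, 0]
After 'sub': [16, 16, 36, 0]
After 'push -5': [16, 16, 36, 0, -5]
After 'neg': [16, 16, 36, 0, 5]
After 'push 20': [16, 16, 36, 0, 5, 20]
After 'pick 2': [16, 16, 36, 0, 5, 20, 0]

Answer: 0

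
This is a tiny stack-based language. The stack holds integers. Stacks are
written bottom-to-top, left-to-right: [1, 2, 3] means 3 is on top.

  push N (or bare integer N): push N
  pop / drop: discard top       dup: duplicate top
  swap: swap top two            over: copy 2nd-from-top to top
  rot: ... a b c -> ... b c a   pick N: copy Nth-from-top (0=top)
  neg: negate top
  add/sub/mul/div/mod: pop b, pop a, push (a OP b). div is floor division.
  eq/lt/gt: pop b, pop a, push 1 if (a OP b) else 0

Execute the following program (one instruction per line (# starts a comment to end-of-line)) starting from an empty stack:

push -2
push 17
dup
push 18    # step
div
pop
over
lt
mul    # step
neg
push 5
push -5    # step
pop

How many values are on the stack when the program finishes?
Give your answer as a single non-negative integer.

Answer: 2

Derivation:
After 'push -2': stack = [-2] (depth 1)
After 'push 17': stack = [-2, 17] (depth 2)
After 'dup': stack = [-2, 17, 17] (depth 3)
After 'push 18': stack = [-2, 17, 17, 18] (depth 4)
After 'div': stack = [-2, 17, 0] (depth 3)
After 'pop': stack = [-2, 17] (depth 2)
After 'over': stack = [-2, 17, -2] (depth 3)
After 'lt': stack = [-2, 0] (depth 2)
After 'mul': stack = [0] (depth 1)
After 'neg': stack = [0] (depth 1)
After 'push 5': stack = [0, 5] (depth 2)
After 'push -5': stack = [0, 5, -5] (depth 3)
After 'pop': stack = [0, 5] (depth 2)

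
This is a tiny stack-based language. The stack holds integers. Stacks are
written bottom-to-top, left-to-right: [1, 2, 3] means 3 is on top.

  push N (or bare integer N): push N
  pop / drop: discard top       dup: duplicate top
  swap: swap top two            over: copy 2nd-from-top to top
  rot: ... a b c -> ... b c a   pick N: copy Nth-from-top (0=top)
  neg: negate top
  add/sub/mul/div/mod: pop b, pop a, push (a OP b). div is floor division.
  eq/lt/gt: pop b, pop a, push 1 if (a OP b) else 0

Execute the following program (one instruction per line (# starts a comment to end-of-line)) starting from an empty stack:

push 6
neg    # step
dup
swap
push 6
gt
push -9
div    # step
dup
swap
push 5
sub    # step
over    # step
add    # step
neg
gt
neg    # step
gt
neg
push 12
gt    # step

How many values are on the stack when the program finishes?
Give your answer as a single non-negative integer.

After 'push 6': stack = [6] (depth 1)
After 'neg': stack = [-6] (depth 1)
After 'dup': stack = [-6, -6] (depth 2)
After 'swap': stack = [-6, -6] (depth 2)
After 'push 6': stack = [-6, -6, 6] (depth 3)
After 'gt': stack = [-6, 0] (depth 2)
After 'push -9': stack = [-6, 0, -9] (depth 3)
After 'div': stack = [-6, 0] (depth 2)
After 'dup': stack = [-6, 0, 0] (depth 3)
After 'swap': stack = [-6, 0, 0] (depth 3)
  ...
After 'sub': stack = [-6, 0, -5] (depth 3)
After 'over': stack = [-6, 0, -5, 0] (depth 4)
After 'add': stack = [-6, 0, -5] (depth 3)
After 'neg': stack = [-6, 0, 5] (depth 3)
After 'gt': stack = [-6, 0] (depth 2)
After 'neg': stack = [-6, 0] (depth 2)
After 'gt': stack = [0] (depth 1)
After 'neg': stack = [0] (depth 1)
After 'push 12': stack = [0, 12] (depth 2)
After 'gt': stack = [0] (depth 1)

Answer: 1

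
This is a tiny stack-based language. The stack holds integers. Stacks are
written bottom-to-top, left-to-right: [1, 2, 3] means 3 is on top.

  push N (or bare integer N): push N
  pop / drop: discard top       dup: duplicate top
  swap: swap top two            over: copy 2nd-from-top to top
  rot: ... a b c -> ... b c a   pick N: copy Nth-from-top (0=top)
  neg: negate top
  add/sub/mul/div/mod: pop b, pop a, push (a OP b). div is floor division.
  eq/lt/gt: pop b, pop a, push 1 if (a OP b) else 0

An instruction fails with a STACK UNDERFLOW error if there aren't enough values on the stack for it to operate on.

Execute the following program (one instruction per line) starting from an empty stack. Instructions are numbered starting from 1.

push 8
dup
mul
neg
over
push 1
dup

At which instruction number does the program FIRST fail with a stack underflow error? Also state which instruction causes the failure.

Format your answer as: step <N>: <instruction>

Step 1 ('push 8'): stack = [8], depth = 1
Step 2 ('dup'): stack = [8, 8], depth = 2
Step 3 ('mul'): stack = [64], depth = 1
Step 4 ('neg'): stack = [-64], depth = 1
Step 5 ('over'): needs 2 value(s) but depth is 1 — STACK UNDERFLOW

Answer: step 5: over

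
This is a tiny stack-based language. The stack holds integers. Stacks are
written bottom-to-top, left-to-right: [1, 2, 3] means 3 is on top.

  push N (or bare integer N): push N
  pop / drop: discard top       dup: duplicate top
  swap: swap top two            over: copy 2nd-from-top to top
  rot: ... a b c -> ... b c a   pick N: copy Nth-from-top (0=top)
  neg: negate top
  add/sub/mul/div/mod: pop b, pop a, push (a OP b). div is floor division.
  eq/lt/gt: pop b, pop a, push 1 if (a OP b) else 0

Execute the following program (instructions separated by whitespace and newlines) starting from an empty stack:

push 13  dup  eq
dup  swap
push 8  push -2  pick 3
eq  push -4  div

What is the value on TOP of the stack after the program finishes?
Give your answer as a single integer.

After 'push 13': [13]
After 'dup': [13, 13]
After 'eq': [1]
After 'dup': [1, 1]
After 'swap': [1, 1]
After 'push 8': [1, 1, 8]
After 'push -2': [1, 1, 8, -2]
After 'pick 3': [1, 1, 8, -2, 1]
After 'eq': [1, 1, 8, 0]
After 'push -4': [1, 1, 8, 0, -4]
After 'div': [1, 1, 8, 0]

Answer: 0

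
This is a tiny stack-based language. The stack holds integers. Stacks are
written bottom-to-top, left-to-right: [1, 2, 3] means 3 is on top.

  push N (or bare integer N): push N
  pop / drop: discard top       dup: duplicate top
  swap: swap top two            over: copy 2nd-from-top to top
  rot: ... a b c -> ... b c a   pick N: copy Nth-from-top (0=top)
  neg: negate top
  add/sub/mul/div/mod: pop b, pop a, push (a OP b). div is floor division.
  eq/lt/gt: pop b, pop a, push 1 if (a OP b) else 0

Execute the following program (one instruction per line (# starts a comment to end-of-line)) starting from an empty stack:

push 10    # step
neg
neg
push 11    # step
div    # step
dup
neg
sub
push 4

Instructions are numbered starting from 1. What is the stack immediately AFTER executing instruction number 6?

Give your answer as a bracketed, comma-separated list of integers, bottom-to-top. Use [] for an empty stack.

Answer: [0, 0]

Derivation:
Step 1 ('push 10'): [10]
Step 2 ('neg'): [-10]
Step 3 ('neg'): [10]
Step 4 ('push 11'): [10, 11]
Step 5 ('div'): [0]
Step 6 ('dup'): [0, 0]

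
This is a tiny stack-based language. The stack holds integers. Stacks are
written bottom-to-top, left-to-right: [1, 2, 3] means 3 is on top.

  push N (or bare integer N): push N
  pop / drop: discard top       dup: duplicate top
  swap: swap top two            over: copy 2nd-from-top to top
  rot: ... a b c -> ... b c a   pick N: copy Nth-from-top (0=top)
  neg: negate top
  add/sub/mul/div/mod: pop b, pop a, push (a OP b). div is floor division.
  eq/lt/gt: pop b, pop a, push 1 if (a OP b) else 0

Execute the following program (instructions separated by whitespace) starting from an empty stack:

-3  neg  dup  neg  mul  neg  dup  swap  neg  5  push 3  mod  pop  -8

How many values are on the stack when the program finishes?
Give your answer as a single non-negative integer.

Answer: 3

Derivation:
After 'push -3': stack = [-3] (depth 1)
After 'neg': stack = [3] (depth 1)
After 'dup': stack = [3, 3] (depth 2)
After 'neg': stack = [3, -3] (depth 2)
After 'mul': stack = [-9] (depth 1)
After 'neg': stack = [9] (depth 1)
After 'dup': stack = [9, 9] (depth 2)
After 'swap': stack = [9, 9] (depth 2)
After 'neg': stack = [9, -9] (depth 2)
After 'push 5': stack = [9, -9, 5] (depth 3)
After 'push 3': stack = [9, -9, 5, 3] (depth 4)
After 'mod': stack = [9, -9, 2] (depth 3)
After 'pop': stack = [9, -9] (depth 2)
After 'push -8': stack = [9, -9, -8] (depth 3)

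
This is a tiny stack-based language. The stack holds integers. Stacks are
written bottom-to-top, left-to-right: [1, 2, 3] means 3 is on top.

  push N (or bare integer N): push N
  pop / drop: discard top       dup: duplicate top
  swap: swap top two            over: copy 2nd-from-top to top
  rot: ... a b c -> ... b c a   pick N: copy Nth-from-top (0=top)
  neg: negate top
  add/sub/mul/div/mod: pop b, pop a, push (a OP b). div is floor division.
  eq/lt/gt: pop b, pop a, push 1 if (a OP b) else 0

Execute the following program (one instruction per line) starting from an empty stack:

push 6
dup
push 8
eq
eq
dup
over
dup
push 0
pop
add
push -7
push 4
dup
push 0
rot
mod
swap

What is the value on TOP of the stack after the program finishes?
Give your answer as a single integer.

Answer: 4

Derivation:
After 'push 6': [6]
After 'dup': [6, 6]
After 'push 8': [6, 6, 8]
After 'eq': [6, 0]
After 'eq': [0]
After 'dup': [0, 0]
After 'over': [0, 0, 0]
After 'dup': [0, 0, 0, 0]
After 'push 0': [0, 0, 0, 0, 0]
After 'pop': [0, 0, 0, 0]
After 'add': [0, 0, 0]
After 'push -7': [0, 0, 0, -7]
After 'push 4': [0, 0, 0, -7, 4]
After 'dup': [0, 0, 0, -7, 4, 4]
After 'push 0': [0, 0, 0, -7, 4, 4, 0]
After 'rot': [0, 0, 0, -7, 4, 0, 4]
After 'mod': [0, 0, 0, -7, 4, 0]
After 'swap': [0, 0, 0, -7, 0, 4]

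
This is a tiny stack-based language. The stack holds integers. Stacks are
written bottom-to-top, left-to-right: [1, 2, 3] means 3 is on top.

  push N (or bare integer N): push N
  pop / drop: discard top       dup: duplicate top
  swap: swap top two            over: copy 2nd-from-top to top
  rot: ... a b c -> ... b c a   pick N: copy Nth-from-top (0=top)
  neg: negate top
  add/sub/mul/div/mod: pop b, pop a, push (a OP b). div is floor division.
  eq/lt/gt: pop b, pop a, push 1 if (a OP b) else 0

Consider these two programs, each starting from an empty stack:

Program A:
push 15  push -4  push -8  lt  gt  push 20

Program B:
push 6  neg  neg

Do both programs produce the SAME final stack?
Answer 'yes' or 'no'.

Program A trace:
  After 'push 15': [15]
  After 'push -4': [15, -4]
  After 'push -8': [15, -4, -8]
  After 'lt': [15, 0]
  After 'gt': [1]
  After 'push 20': [1, 20]
Program A final stack: [1, 20]

Program B trace:
  After 'push 6': [6]
  After 'neg': [-6]
  After 'neg': [6]
Program B final stack: [6]
Same: no

Answer: no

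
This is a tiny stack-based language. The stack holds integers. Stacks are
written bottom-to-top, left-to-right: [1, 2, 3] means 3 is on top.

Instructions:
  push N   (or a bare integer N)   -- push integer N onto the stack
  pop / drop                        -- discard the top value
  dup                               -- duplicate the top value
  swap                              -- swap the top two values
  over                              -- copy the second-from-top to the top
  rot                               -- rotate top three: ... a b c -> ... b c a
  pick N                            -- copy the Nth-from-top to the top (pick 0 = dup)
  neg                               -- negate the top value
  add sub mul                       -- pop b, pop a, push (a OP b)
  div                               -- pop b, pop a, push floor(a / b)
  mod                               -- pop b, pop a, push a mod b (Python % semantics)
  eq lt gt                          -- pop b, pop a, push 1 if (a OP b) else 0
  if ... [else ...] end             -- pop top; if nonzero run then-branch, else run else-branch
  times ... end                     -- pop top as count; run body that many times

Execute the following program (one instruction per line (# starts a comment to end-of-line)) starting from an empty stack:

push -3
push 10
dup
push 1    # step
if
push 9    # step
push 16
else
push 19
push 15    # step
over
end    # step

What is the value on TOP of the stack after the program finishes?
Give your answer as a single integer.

After 'push -3': [-3]
After 'push 10': [-3, 10]
After 'dup': [-3, 10, 10]
After 'push 1': [-3, 10, 10, 1]
After 'if': [-3, 10, 10]
After 'push 9': [-3, 10, 10, 9]
After 'push 16': [-3, 10, 10, 9, 16]

Answer: 16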